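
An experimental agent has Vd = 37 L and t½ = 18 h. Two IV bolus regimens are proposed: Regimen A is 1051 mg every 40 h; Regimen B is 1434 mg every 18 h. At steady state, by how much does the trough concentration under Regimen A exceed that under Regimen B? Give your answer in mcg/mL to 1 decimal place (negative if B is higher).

Regimen A: f = (1/2)^(40/18) ≈ 0.2143; Cmin,ss = (1051/37)·f/(1−f) ≈ 7.748 mcg/mL.
Regimen B: f = (1/2)^(18/18) ≈ 0.5000; Cmin,ss = (1434/37)·f/(1−f) ≈ 38.757 mcg/mL.
Difference ≈ 7.748 − 38.757 ≈ -31.009 mcg/mL.

-31.0 mcg/mL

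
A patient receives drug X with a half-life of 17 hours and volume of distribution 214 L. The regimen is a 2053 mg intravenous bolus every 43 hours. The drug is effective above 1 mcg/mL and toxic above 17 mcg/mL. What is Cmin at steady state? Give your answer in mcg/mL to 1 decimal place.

2.0 mcg/mL

Over one 43-h interval, 43/17 ≈ 2.5294 half-lives elapse, leaving f ≈ 0.1732 of each dose.
At steady state, accumulation factor R = 1/(1 − e^(−kτ)) ≈ 1.2095.
Each bolus raises the concentration by D/Vd = 2053/214 ≈ 9.593 mcg/mL.
Cmax,ss = C₀/(1 − f) ≈ 9.593/0.8268 ≈ 11.603 mcg/mL.
Steady-state trough Cmin,ss = Cmax,ss·f ≈ 11.603 × 0.1732 ≈ 2.010 mcg/mL.
Trough 2.0 mcg/mL vs MEC 1 mcg/mL: adequate.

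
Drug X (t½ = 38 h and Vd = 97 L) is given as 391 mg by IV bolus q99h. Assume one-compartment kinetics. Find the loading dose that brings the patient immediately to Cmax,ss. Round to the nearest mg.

f = (1/2)^(99/38) ≈ 0.164338; accumulation ratio R = 1/(1−f) ≈ 1.19666.
Loading dose to hit Cmax,ss on first dose: D_load = D_maint·R ≈ 391 × 1.19666 ≈ 467.89 mg.

468 mg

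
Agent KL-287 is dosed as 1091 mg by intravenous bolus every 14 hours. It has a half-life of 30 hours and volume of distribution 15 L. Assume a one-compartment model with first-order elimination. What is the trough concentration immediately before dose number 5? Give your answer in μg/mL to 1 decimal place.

f = (1/2)^(τ/t½) = (1/2)^(14/30) ≈ 0.7236.
C₀ = D/Vd = 1091/15 ≈ 72.733 μg/mL.
Before the 5th dose, 4 doses have been given. Superposition: Cmin = C₀·(f + f² + … + f^4).
≈ 72.733 × (0.7236 + 0.5236 + 0.3789 + 0.2742) ≈ 72.733 × 1.9003 ≈ 138.215 μg/mL.

138.2 μg/mL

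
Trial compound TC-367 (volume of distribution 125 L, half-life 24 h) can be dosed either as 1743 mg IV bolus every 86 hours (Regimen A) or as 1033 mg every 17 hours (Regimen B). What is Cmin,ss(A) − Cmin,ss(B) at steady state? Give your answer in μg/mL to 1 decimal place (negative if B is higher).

Regimen A: f = (1/2)^(86/24) ≈ 0.0834; Cmin,ss = (1743/125)·f/(1−f) ≈ 1.269 μg/mL.
Regimen B: f = (1/2)^(17/24) ≈ 0.6120; Cmin,ss = (1033/125)·f/(1−f) ≈ 13.035 μg/mL.
Difference ≈ 1.269 − 13.035 ≈ -11.766 μg/mL.

-11.8 μg/mL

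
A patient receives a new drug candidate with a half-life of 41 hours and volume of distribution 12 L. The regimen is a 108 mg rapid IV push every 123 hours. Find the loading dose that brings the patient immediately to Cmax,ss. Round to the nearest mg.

123 mg

f = (1/2)^(123/41) ≈ 0.125000; accumulation ratio R = 1/(1−f) ≈ 1.14286.
Loading dose to hit Cmax,ss on first dose: D_load = D_maint·R ≈ 108 × 1.14286 ≈ 123.43 mg.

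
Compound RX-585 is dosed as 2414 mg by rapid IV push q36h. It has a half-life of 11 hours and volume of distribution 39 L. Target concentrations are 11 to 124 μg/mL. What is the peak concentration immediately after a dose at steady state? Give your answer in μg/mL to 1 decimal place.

69.0 μg/mL

Over one 36-h interval, 36/11 ≈ 3.2727 half-lives elapse, leaving f ≈ 0.1035 of each dose.
Accumulation ratio R = 1/(1 − f) ≈ 1/0.8965 ≈ 1.1154.
Each bolus raises the concentration by D/Vd = 2414/39 ≈ 61.897 μg/mL.
Cmax,ss = C₀/(1 − f) ≈ 61.897/0.8965 ≈ 69.043 μg/mL.
Peak 69.0 μg/mL vs MTC 124 μg/mL: below toxic threshold.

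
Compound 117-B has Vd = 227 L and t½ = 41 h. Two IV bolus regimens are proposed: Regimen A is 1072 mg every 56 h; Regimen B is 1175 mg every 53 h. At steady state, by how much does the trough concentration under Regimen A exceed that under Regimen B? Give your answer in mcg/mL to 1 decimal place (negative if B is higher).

Regimen A: f = (1/2)^(56/41) ≈ 0.3880; Cmin,ss = (1072/227)·f/(1−f) ≈ 2.994 mcg/mL.
Regimen B: f = (1/2)^(53/41) ≈ 0.4082; Cmin,ss = (1175/227)·f/(1−f) ≈ 3.570 mcg/mL.
Difference ≈ 2.994 − 3.570 ≈ -0.576 mcg/mL.

-0.6 mcg/mL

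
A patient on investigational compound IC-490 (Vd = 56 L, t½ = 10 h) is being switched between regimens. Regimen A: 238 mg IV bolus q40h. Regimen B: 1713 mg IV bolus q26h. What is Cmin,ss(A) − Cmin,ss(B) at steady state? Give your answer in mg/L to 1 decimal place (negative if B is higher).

-5.8 mg/L

Regimen A: f = (1/2)^(40/10) ≈ 0.0625; Cmin,ss = (238/56)·f/(1−f) ≈ 0.283 mg/L.
Regimen B: f = (1/2)^(26/10) ≈ 0.1649; Cmin,ss = (1713/56)·f/(1−f) ≈ 6.040 mg/L.
Difference ≈ 0.283 − 6.040 ≈ -5.757 mg/L.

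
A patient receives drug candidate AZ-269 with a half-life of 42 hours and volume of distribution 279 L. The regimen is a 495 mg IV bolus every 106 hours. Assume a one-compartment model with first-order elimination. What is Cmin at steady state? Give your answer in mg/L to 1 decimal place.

Over one 106-h interval, 106/42 ≈ 2.5238 half-lives elapse, leaving f ≈ 0.1739 of each dose.
Accumulation ratio R = 1/(1 − f) ≈ 1/0.8261 ≈ 1.2105.
Each bolus raises the concentration by D/Vd = 495/279 ≈ 1.774 mg/L.
Steady-state peak Cmax,ss = C₀·R ≈ 1.774 × 1.2105 ≈ 2.147 mg/L.
Steady-state trough Cmin,ss = Cmax,ss·f ≈ 2.147 × 0.1739 ≈ 0.373 mg/L.

0.4 mg/L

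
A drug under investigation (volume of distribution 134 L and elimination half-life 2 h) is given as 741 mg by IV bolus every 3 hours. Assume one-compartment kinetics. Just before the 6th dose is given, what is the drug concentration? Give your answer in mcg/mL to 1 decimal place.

3.0 mcg/mL

f = (1/2)^(τ/t½) = (1/2)^(3/2) ≈ 0.3536.
C₀ = D/Vd = 741/134 ≈ 5.530 mcg/mL.
Before the 6th dose, 5 doses have been given. Superposition: Cmin = C₀·(f + f² + … + f^5).
≈ 5.530 × (0.3536 + 0.1250 + 0.0442 + 0.0156 + 0.0055) ≈ 5.530 × 0.5439 ≈ 3.008 mcg/mL.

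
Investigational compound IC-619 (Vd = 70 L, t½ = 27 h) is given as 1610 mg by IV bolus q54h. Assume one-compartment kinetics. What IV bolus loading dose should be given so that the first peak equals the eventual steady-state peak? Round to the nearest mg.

f = (1/2)^(54/27) ≈ 0.250000; accumulation ratio R = 1/(1−f) ≈ 1.33333.
Loading dose to hit Cmax,ss on first dose: D_load = D_maint·R ≈ 1610 × 1.33333 ≈ 2146.66 mg.

2147 mg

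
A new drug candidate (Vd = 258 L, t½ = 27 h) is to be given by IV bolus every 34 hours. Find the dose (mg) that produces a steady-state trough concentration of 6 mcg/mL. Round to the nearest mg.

τ/t½ = 34/27 ≈ 1.2593, so f = (1/2)^(34/27) ≈ 0.417758.
Cmin,ss = (D/Vd)·f/(1−f), so D = Cmin,ss·Vd·(1−f)/f.
D = 6 × 258 × (1−f)/f ≈ 6 × 258 × 1.39373 ≈ 2157.49 mg.

2157 mg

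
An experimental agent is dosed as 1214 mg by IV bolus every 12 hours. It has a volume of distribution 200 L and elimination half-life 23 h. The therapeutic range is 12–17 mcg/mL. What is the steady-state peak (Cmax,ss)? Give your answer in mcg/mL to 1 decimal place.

τ/t½ = 12/23 ≈ 0.52174, so fraction remaining f = (1/2)^(12/23) ≈ 0.6965.
Accumulation ratio R = 1/(1 − f) ≈ 1/0.3035 ≈ 3.2949.
Each bolus raises the concentration by D/Vd = 1214/200 ≈ 6.070 mcg/mL.
Cmax,ss = C₀/(1 − f) ≈ 6.070/0.3035 ≈ 20.000 mcg/mL.
Peak 20.0 mcg/mL vs MTC 17 mcg/mL: exceeds toxic threshold.

20.0 mcg/mL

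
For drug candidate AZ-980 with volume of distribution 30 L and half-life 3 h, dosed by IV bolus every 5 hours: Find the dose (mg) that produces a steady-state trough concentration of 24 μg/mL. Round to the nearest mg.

τ/t½ = 5/3 ≈ 1.6667, so f = (1/2)^(5/3) ≈ 0.314980.
Cmin,ss = (D/Vd)·f/(1−f), so D = Cmin,ss·Vd·(1−f)/f.
D = 24 × 30 × (1−f)/f ≈ 24 × 30 × 2.17480 ≈ 1565.86 mg.

1566 mg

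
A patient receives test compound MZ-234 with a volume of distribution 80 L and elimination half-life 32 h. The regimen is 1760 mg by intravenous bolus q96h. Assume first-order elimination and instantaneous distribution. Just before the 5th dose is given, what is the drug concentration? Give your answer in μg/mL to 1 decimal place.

f = (1/2)^(τ/t½) = (1/2)^(96/32) ≈ 0.1250.
C₀ = D/Vd = 1760/80 ≈ 22.000 μg/mL.
Before the 5th dose, 4 doses have been given. Superposition: Cmin = C₀·(f + f² + … + f^4).
≈ 22.000 × (0.1250 + 0.0156 + 0.0020 + 0.0002) ≈ 22.000 × 0.1428 ≈ 3.142 μg/mL.

3.1 μg/mL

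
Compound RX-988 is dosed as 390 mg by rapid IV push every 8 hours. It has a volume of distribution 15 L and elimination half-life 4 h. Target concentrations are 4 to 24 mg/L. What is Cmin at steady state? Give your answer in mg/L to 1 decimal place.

8.7 mg/L

The dosing interval is 2 half-lives, so f = 2^(−2) = 0.25.
Accumulation ratio R = 1/(1 − f) = 1/0.75 = 4/3.
Single-dose peak C₀ = D/Vd = 390/15 = 26 mg/L.
Steady-state peak Cmax,ss = C₀·R = 26 × 4/3 ≈ 34.667 mg/L.
Steady-state trough Cmin,ss = Cmax,ss·f ≈ 34.667 × 0.25 ≈ 8.667 mg/L.
Trough 8.7 mg/L vs MEC 4 mg/L: adequate.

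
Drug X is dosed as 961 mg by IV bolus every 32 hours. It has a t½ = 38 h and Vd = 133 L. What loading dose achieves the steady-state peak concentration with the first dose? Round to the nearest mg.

2173 mg

f = (1/2)^(32/38) ≈ 0.557829; accumulation ratio R = 1/(1−f) ≈ 2.26157.
Loading dose to hit Cmax,ss on first dose: D_load = D_maint·R ≈ 961 × 2.26157 ≈ 2173.37 mg.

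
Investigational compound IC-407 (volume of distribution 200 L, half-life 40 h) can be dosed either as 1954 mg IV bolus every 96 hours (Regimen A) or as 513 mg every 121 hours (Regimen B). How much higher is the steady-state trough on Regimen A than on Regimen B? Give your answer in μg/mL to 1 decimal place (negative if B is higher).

1.9 μg/mL

Regimen A: f = (1/2)^(96/40) ≈ 0.1895; Cmin,ss = (1954/200)·f/(1−f) ≈ 2.284 μg/mL.
Regimen B: f = (1/2)^(121/40) ≈ 0.1229; Cmin,ss = (513/200)·f/(1−f) ≈ 0.359 μg/mL.
Difference ≈ 2.284 − 0.359 ≈ 1.925 μg/mL.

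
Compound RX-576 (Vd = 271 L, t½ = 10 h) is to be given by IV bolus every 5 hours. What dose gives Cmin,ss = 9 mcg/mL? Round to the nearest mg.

1010 mg

τ/t½ = 5/10 ≈ 0.5, so f = (1/2)^(5/10) ≈ 0.707107.
Cmin,ss = (D/Vd)·f/(1−f), so D = Cmin,ss·Vd·(1−f)/f.
D = 9 × 271 × (1−f)/f ≈ 9 × 271 × 0.41421 ≈ 1010.26 mg.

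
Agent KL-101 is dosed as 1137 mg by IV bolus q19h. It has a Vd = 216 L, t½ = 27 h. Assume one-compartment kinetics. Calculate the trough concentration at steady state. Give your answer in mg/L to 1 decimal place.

Over one 19-h interval, 19/27 ≈ 0.7037 half-lives elapse, leaving f ≈ 0.6140 of each dose.
Accumulation ratio R = 1/(1 − f) ≈ 1/0.3860 ≈ 2.5907.
Each bolus raises the concentration by D/Vd = 1137/216 ≈ 5.264 mg/L.
Steady-state peak Cmax,ss = C₀·R ≈ 5.264 × 2.5907 ≈ 13.637 mg/L.
One interval later, Cmin,ss = Cmax,ss·e^(−kτ) ≈ 13.637 × 0.6140 ≈ 8.373 mg/L.

8.4 mg/L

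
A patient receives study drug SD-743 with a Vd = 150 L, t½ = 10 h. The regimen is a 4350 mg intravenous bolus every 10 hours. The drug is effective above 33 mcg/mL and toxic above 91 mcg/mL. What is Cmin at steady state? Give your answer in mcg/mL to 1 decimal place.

29.0 mcg/mL

The dosing interval is 1 half-life, so f = 2^(−1) = 0.5.
At steady state, R = 1/(1 − 0.5) = 2/1.
Single-dose peak C₀ = D/Vd = 4350/150 = 29 mcg/mL.
Steady-state peak Cmax,ss = C₀·R = 29 × 2/1 ≈ 58.000 mcg/mL.
Steady-state trough Cmin,ss = Cmax,ss·f ≈ 58.000 × 0.5 ≈ 29.000 mcg/mL.
Trough 29.0 mcg/mL vs MEC 33 mcg/mL: subtherapeutic.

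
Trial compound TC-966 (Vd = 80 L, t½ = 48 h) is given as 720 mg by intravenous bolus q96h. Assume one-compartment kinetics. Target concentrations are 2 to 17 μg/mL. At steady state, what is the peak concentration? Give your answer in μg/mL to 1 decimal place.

12.0 μg/mL

The dosing interval is 2 half-lives, so f = 2^(−2) = 0.25.
At steady state, R = 1/(1 − 0.25) = 4/3.
Single-dose peak C₀ = D/Vd = 720/80 = 9 μg/mL.
Steady-state peak Cmax,ss = C₀·R = 9 × 4/3 ≈ 12.000 μg/mL.
Peak 12.0 μg/mL vs MTC 17 μg/mL: below toxic threshold.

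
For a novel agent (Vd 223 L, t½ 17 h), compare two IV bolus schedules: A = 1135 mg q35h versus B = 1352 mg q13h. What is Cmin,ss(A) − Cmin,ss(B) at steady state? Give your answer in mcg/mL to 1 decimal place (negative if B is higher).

Regimen A: f = (1/2)^(35/17) ≈ 0.2400; Cmin,ss = (1135/223)·f/(1−f) ≈ 1.607 mcg/mL.
Regimen B: f = (1/2)^(13/17) ≈ 0.5886; Cmin,ss = (1352/223)·f/(1−f) ≈ 8.674 mcg/mL.
Difference ≈ 1.607 − 8.674 ≈ -7.067 mcg/mL.

-7.1 mcg/mL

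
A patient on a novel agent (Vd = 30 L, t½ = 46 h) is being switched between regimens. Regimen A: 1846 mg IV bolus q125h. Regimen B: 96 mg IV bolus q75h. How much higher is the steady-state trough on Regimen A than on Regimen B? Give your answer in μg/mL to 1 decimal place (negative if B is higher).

9.5 μg/mL

Regimen A: f = (1/2)^(125/46) ≈ 0.1520; Cmin,ss = (1846/30)·f/(1−f) ≈ 11.030 μg/mL.
Regimen B: f = (1/2)^(75/46) ≈ 0.3230; Cmin,ss = (96/30)·f/(1−f) ≈ 1.527 μg/mL.
Difference ≈ 11.030 − 1.527 ≈ 9.503 μg/mL.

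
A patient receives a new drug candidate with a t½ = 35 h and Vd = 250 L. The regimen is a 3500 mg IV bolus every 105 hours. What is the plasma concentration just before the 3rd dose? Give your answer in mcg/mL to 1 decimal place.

f = (1/2)^(τ/t½) = (1/2)^(105/35) ≈ 0.1250.
C₀ = D/Vd = 3500/250 ≈ 14.000 mcg/mL.
Before the 3rd dose, 2 doses have been given. Superposition: Cmin = C₀·(f + f²).
≈ 14.000 × (0.1250 + 0.0156) ≈ 14.000 × 0.1406 ≈ 1.968 mcg/mL.

2.0 mcg/mL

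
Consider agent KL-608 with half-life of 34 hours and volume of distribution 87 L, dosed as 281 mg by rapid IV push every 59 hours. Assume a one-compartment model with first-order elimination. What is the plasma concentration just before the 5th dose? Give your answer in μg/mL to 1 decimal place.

f = (1/2)^(τ/t½) = (1/2)^(59/34) ≈ 0.3003.
C₀ = D/Vd = 281/87 ≈ 3.230 μg/mL.
Before the 5th dose, 4 doses have been given. Superposition: Cmin = C₀·(f + f² + … + f^4).
≈ 3.230 × (0.3003 + 0.0902 + 0.0271 + 0.0081) ≈ 3.230 × 0.4257 ≈ 1.375 μg/mL.

1.4 μg/mL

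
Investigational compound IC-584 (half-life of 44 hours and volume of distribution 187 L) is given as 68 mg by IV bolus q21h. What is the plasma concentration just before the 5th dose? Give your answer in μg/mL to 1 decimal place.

0.7 μg/mL

f = (1/2)^(τ/t½) = (1/2)^(21/44) ≈ 0.7183.
C₀ = D/Vd = 68/187 ≈ 0.364 μg/mL.
Before the 5th dose, 4 doses have been given. Superposition: Cmin = C₀·(f + f² + … + f^4).
≈ 0.364 × (0.7183 + 0.5160 + 0.3706 + 0.2662) ≈ 0.364 × 1.8711 ≈ 0.681 μg/mL.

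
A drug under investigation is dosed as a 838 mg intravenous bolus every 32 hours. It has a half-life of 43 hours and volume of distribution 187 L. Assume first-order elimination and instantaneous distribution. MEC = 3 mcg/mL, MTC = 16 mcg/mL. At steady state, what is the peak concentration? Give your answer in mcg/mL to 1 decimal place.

11.1 mcg/mL

k = ln2/t½ = ln2/43 ≈ 0.016120 h⁻¹; fraction remaining f = e^(−kτ) = e^(−0.016120×32) ≈ 0.5970.
At steady state, accumulation factor R = 1/(1 − e^(−kτ)) ≈ 2.4814.
Single-dose peak C₀ = D/Vd = 838/187 ≈ 4.481 mcg/mL.
Steady-state peak Cmax,ss = C₀·R ≈ 4.481 × 2.4814 ≈ 11.119 mcg/mL.
Peak 11.1 mcg/mL vs MTC 16 mcg/mL: below toxic threshold.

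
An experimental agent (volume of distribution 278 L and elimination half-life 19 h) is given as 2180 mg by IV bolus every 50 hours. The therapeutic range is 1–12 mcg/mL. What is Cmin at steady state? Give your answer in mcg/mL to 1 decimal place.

Over one 50-h interval, 50/19 ≈ 2.6316 half-lives elapse, leaving f ≈ 0.1614 of each dose.
At steady state, accumulation factor R = 1/(1 − e^(−kτ)) ≈ 1.1925.
Single-dose peak C₀ = D/Vd = 2180/278 ≈ 7.842 mcg/mL.
Cmax,ss = C₀/(1 − f) ≈ 7.842/0.8386 ≈ 9.351 mcg/mL.
One interval later, Cmin,ss = Cmax,ss·e^(−kτ) ≈ 9.351 × 0.1614 ≈ 1.509 mcg/mL.
Trough 1.5 mcg/mL vs MEC 1 mcg/mL: adequate.

1.5 mcg/mL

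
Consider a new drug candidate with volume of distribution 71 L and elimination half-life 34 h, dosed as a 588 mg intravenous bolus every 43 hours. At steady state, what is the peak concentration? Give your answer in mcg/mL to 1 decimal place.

14.2 mcg/mL

Over one 43-h interval, 43/34 ≈ 1.2647 half-lives elapse, leaving f ≈ 0.4162 of each dose.
Accumulation ratio R = 1/(1 − f) ≈ 1/0.5838 ≈ 1.7129.
Single-dose peak C₀ = D/Vd = 588/71 ≈ 8.282 mcg/mL.
Steady-state peak Cmax,ss = C₀·R ≈ 8.282 × 1.7129 ≈ 14.186 mcg/mL.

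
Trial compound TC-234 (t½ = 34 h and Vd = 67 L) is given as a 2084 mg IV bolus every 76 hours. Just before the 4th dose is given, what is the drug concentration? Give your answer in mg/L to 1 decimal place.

8.3 mg/L

f = (1/2)^(τ/t½) = (1/2)^(76/34) ≈ 0.2124.
C₀ = D/Vd = 2084/67 ≈ 31.104 mg/L.
Before the 4th dose, 3 doses have been given. Superposition: Cmin = C₀·(f + f² + … + f^3).
≈ 31.104 × (0.2124 + 0.0451 + 0.0096) ≈ 31.104 × 0.2671 ≈ 8.308 mg/L.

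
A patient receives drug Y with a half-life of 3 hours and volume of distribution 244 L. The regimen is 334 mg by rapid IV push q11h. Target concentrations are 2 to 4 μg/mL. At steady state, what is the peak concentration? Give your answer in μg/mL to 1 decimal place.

Over one 11-h interval, 11/3 ≈ 3.6667 half-lives elapse, leaving f ≈ 0.0787 of each dose.
Accumulation ratio R = 1/(1 − f) ≈ 1/0.9213 ≈ 1.0854.
Single-dose peak C₀ = D/Vd = 334/244 ≈ 1.369 μg/mL.
Steady-state peak Cmax,ss = C₀·R ≈ 1.369 × 1.0854 ≈ 1.486 μg/mL.
Peak 1.5 μg/mL vs MTC 4 μg/mL: below toxic threshold.

1.5 μg/mL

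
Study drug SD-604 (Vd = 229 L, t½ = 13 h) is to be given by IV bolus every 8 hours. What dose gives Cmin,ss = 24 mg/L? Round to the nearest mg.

2924 mg

τ/t½ = 8/13 ≈ 0.61538, so f = (1/2)^(8/13) ≈ 0.652756.
Cmin,ss = (D/Vd)·f/(1−f), so D = Cmin,ss·Vd·(1−f)/f.
D = 24 × 229 × (1−f)/f ≈ 24 × 229 × 0.53197 ≈ 2923.71 mg.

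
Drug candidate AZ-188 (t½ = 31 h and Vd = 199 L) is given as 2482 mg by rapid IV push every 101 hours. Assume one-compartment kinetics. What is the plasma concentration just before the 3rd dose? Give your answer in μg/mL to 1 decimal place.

1.4 μg/mL

f = (1/2)^(τ/t½) = (1/2)^(101/31) ≈ 0.1045.
C₀ = D/Vd = 2482/199 ≈ 12.472 μg/mL.
Before the 3rd dose, 2 doses have been given. Superposition: Cmin = C₀·(f + f²).
≈ 12.472 × (0.1045 + 0.0109) ≈ 12.472 × 0.1154 ≈ 1.439 μg/mL.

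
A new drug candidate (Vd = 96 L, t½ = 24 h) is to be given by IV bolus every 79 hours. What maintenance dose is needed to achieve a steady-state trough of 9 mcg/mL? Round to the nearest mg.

τ/t½ = 79/24 ≈ 3.2917, so f = (1/2)^(79/24) ≈ 0.102120.
Cmin,ss = (D/Vd)·f/(1−f), so D = Cmin,ss·Vd·(1−f)/f.
D = 9 × 96 × (1−f)/f ≈ 9 × 96 × 8.79240 ≈ 7596.63 mg.

7597 mg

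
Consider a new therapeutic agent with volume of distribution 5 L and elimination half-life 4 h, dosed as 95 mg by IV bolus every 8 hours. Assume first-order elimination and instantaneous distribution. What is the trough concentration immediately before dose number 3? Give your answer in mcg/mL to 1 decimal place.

5.9 mcg/mL

f = (1/2)^(τ/t½) = (1/2)^(8/4) ≈ 0.2500.
C₀ = D/Vd = 95/5 ≈ 19.000 mcg/mL.
Before the 3rd dose, 2 doses have been given. Superposition: Cmin = C₀·(f + f²).
≈ 19.000 × (0.2500 + 0.0625) ≈ 19.000 × 0.3125 ≈ 5.938 mcg/mL.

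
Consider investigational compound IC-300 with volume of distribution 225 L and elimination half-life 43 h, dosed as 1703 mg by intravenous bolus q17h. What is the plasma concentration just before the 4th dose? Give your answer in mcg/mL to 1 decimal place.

f = (1/2)^(τ/t½) = (1/2)^(17/43) ≈ 0.7603.
C₀ = D/Vd = 1703/225 ≈ 7.569 mcg/mL.
Before the 4th dose, 3 doses have been given. Superposition: Cmin = C₀·(f + f² + … + f^3).
≈ 7.569 × (0.7603 + 0.5781 + 0.4395) ≈ 7.569 × 1.7779 ≈ 13.457 mcg/mL.

13.5 mcg/mL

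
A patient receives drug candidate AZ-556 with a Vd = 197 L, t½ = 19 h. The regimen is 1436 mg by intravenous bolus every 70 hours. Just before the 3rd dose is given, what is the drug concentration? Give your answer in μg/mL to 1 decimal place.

0.6 μg/mL

f = (1/2)^(τ/t½) = (1/2)^(70/19) ≈ 0.0778.
C₀ = D/Vd = 1436/197 ≈ 7.289 μg/mL.
Before the 3rd dose, 2 doses have been given. Superposition: Cmin = C₀·(f + f²).
≈ 7.289 × (0.0778 + 0.0061) ≈ 7.289 × 0.0839 ≈ 0.612 μg/mL.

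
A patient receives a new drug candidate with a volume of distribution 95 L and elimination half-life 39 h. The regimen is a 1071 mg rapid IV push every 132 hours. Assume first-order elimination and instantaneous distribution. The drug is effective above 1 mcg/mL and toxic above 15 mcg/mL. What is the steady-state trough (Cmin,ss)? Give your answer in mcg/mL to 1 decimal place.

Over one 132-h interval, 132/39 ≈ 3.3846 half-lives elapse, leaving f ≈ 0.0957 of each dose.
At steady state, accumulation factor R = 1/(1 − e^(−kτ)) ≈ 1.1058.
Each bolus raises the concentration by D/Vd = 1071/95 ≈ 11.274 mcg/mL.
Steady-state peak Cmax,ss = C₀·R ≈ 11.274 × 1.1058 ≈ 12.467 mcg/mL.
Steady-state trough Cmin,ss = Cmax,ss·f ≈ 12.467 × 0.0957 ≈ 1.193 mcg/mL.
Trough 1.2 mcg/mL vs MEC 1 mcg/mL: adequate.

1.2 mcg/mL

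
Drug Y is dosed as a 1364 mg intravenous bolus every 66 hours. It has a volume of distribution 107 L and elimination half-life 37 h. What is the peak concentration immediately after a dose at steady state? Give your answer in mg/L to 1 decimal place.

Over one 66-h interval, 66/37 ≈ 1.7838 half-lives elapse, leaving f ≈ 0.2904 of each dose.
At steady state, accumulation factor R = 1/(1 − e^(−kτ)) ≈ 1.4092.
Each bolus raises the concentration by D/Vd = 1364/107 ≈ 12.748 mg/L.
Steady-state peak Cmax,ss = C₀·R ≈ 12.748 × 1.4092 ≈ 17.964 mg/L.

18.0 mg/L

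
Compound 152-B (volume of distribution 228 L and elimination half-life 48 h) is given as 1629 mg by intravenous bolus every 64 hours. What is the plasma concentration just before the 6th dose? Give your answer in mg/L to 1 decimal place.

f = (1/2)^(τ/t½) = (1/2)^(64/48) ≈ 0.3969.
C₀ = D/Vd = 1629/228 ≈ 7.145 mg/L.
Before the 6th dose, 5 doses have been given. Superposition: Cmin = C₀·(f + f² + … + f^5).
≈ 7.145 × (0.3969 + 0.1575 + 0.0625 + 0.0248 + 0.0098) ≈ 7.145 × 0.6515 ≈ 4.655 mg/L.

4.7 mg/L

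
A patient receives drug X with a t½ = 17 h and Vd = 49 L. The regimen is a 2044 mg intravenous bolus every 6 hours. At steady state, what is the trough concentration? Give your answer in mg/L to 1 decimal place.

150.5 mg/L

k = ln2/t½ = ln2/17 ≈ 0.040773 h⁻¹; fraction remaining f = e^(−kτ) = e^(−0.040773×6) ≈ 0.7830.
Accumulation ratio R = 1/(1 − f) ≈ 1/0.2170 ≈ 4.6083.
Each bolus raises the concentration by D/Vd = 2044/49 ≈ 41.714 mg/L.
Steady-state peak Cmax,ss = C₀·R ≈ 41.714 × 4.6083 ≈ 192.231 mg/L.
One interval later, Cmin,ss = Cmax,ss·e^(−kτ) ≈ 192.231 × 0.7830 ≈ 150.517 mg/L.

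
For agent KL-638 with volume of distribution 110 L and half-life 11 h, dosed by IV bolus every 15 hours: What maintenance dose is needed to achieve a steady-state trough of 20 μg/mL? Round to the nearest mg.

τ/t½ = 15/11 ≈ 1.3636, so f = (1/2)^(15/11) ≈ 0.388602.
Cmin,ss = (D/Vd)·f/(1−f), so D = Cmin,ss·Vd·(1−f)/f.
D = 20 × 110 × (1−f)/f ≈ 20 × 110 × 1.57333 ≈ 3461.33 mg.

3461 mg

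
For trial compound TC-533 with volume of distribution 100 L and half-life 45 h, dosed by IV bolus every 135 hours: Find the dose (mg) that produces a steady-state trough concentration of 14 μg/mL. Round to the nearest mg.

τ/t½ = 135/45 ≈ 3, so f = (1/2)^(135/45) ≈ 0.125000.
Cmin,ss = (D/Vd)·f/(1−f), so D = Cmin,ss·Vd·(1−f)/f.
D = 14 × 100 × (1−f)/f ≈ 14 × 100 × 7.00000 ≈ 9800.00 mg.

9800 mg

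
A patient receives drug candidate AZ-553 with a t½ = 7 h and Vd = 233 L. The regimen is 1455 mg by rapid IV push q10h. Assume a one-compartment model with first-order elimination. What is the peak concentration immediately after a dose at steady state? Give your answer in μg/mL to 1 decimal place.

9.9 μg/mL

τ/t½ = 10/7 ≈ 1.4286, so fraction remaining f = (1/2)^(10/7) ≈ 0.3715.
Accumulation ratio R = 1/(1 − f) ≈ 1/0.6285 ≈ 1.5911.
Single-dose peak C₀ = D/Vd = 1455/233 ≈ 6.245 μg/mL.
Cmax,ss = C₀/(1 − f) ≈ 6.245/0.6285 ≈ 9.936 μg/mL.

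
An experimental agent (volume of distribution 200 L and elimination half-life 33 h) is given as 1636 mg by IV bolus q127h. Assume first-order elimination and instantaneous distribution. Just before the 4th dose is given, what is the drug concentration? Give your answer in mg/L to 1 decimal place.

0.6 mg/L

f = (1/2)^(τ/t½) = (1/2)^(127/33) ≈ 0.0694.
C₀ = D/Vd = 1636/200 ≈ 8.180 mg/L.
Before the 4th dose, 3 doses have been given. Superposition: Cmin = C₀·(f + f² + … + f^3).
≈ 8.180 × (0.0694 + 0.0048 + 0.0003) ≈ 8.180 × 0.0745 ≈ 0.609 mg/L.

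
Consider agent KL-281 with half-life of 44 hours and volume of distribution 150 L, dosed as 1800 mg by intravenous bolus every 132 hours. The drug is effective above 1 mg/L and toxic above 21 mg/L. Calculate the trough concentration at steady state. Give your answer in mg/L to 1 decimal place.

The dosing interval is 3 half-lives, so f = 2^(−3) = 0.125.
Accumulation ratio R = 1/(1 − f) = 1/0.875 = 8/7.
Single-dose peak C₀ = D/Vd = 1800/150 = 12 mg/L.
Steady-state peak Cmax,ss = C₀·R = 12 × 8/7 ≈ 13.714 mg/L.
Steady-state trough Cmin,ss = Cmax,ss·f ≈ 13.714 × 0.125 ≈ 1.714 mg/L.
Trough 1.7 mg/L vs MEC 1 mg/L: adequate.

1.7 mg/L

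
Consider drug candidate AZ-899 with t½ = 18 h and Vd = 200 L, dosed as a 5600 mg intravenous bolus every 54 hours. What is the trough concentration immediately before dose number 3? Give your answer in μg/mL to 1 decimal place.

f = (1/2)^(τ/t½) = (1/2)^(54/18) ≈ 0.1250.
C₀ = D/Vd = 5600/200 ≈ 28.000 μg/mL.
Before the 3rd dose, 2 doses have been given. Superposition: Cmin = C₀·(f + f²).
≈ 28.000 × (0.1250 + 0.0156) ≈ 28.000 × 0.1406 ≈ 3.937 μg/mL.

3.9 μg/mL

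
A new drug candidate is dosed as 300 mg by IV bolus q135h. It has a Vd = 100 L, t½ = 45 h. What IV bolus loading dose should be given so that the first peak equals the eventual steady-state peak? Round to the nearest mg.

343 mg

f = (1/2)^(135/45) ≈ 0.125000; accumulation ratio R = 1/(1−f) ≈ 1.14286.
Loading dose to hit Cmax,ss on first dose: D_load = D_maint·R ≈ 300 × 1.14286 ≈ 342.86 mg.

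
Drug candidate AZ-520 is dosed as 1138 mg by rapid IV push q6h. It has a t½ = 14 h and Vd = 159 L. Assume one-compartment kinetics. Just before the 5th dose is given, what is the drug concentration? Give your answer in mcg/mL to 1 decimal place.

14.4 mcg/mL

f = (1/2)^(τ/t½) = (1/2)^(6/14) ≈ 0.7430.
C₀ = D/Vd = 1138/159 ≈ 7.157 mcg/mL.
Before the 5th dose, 4 doses have been given. Superposition: Cmin = C₀·(f + f² + … + f^4).
≈ 7.157 × (0.7430 + 0.5520 + 0.4102 + 0.3048) ≈ 7.157 × 2.0100 ≈ 14.386 mcg/mL.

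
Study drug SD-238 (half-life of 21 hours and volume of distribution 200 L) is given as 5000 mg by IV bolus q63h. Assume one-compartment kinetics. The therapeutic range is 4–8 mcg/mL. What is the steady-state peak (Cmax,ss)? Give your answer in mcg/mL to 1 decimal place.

The dosing interval is 3 half-lives, so f = 2^(−3) = 0.125.
At steady state, R = 1/(1 − 0.125) = 8/7.
Single-dose peak C₀ = D/Vd = 5000/200 = 25 mcg/mL.
Steady-state peak Cmax,ss = C₀·R = 25 × 8/7 ≈ 28.571 mcg/mL.
Peak 28.6 mcg/mL vs MTC 8 mcg/mL: exceeds toxic threshold.

28.6 mcg/mL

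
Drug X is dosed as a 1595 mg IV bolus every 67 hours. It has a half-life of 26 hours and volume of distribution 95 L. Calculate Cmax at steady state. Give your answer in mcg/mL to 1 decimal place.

20.2 mcg/mL

Over one 67-h interval, 67/26 ≈ 2.5769 half-lives elapse, leaving f ≈ 0.1676 of each dose.
At steady state, accumulation factor R = 1/(1 − e^(−kτ)) ≈ 1.2013.
Each bolus raises the concentration by D/Vd = 1595/95 ≈ 16.789 mcg/mL.
Cmax,ss = C₀/(1 − f) ≈ 16.789/0.8324 ≈ 20.169 mcg/mL.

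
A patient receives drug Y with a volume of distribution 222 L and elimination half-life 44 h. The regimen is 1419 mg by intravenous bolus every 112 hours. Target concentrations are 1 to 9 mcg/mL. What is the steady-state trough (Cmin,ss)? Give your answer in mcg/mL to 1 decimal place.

τ/t½ = 112/44 ≈ 2.5455, so fraction remaining f = (1/2)^(112/44) ≈ 0.1713.
Single-dose peak C₀ = D/Vd = 1419/222 ≈ 6.392 mcg/mL.
Steady-state trough Cmin,ss = C₀·f/(1−f) ≈ 6.392 × 0.1713/0.8287 ≈ 1.321 mcg/mL.
Trough 1.3 mcg/mL vs MEC 1 mcg/mL: adequate.

1.3 mcg/mL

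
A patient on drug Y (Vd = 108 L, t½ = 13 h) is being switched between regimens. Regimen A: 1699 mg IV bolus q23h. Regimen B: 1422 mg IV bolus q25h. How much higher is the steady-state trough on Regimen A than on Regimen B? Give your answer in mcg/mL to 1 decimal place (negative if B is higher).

1.8 mcg/mL

Regimen A: f = (1/2)^(23/13) ≈ 0.2934; Cmin,ss = (1699/108)·f/(1−f) ≈ 6.532 mcg/mL.
Regimen B: f = (1/2)^(25/13) ≈ 0.2637; Cmin,ss = (1422/108)·f/(1−f) ≈ 4.716 mcg/mL.
Difference ≈ 6.532 − 4.716 ≈ 1.816 mcg/mL.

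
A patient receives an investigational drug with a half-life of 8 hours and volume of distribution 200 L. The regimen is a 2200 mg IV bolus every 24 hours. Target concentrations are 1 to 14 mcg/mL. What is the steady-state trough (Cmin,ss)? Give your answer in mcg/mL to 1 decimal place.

τ = 24 h = 3 half-lives, so f = (1/2)^3 = 0.125.
Accumulation ratio R = 1/(1 − f) = 1/0.875 = 8/7.
Single-dose peak C₀ = D/Vd = 2200/200 = 11 mcg/mL.
Steady-state peak Cmax,ss = C₀·R = 11 × 8/7 ≈ 12.571 mcg/mL.
Steady-state trough Cmin,ss = Cmax,ss·f ≈ 12.571 × 0.125 ≈ 1.571 mcg/mL.
Trough 1.6 mcg/mL vs MEC 1 mcg/mL: adequate.

1.6 mcg/mL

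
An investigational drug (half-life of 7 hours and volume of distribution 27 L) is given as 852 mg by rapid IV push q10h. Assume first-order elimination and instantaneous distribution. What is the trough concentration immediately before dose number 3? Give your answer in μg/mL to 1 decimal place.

16.1 μg/mL

f = (1/2)^(τ/t½) = (1/2)^(10/7) ≈ 0.3715.
C₀ = D/Vd = 852/27 ≈ 31.556 μg/mL.
Before the 3rd dose, 2 doses have been given. Superposition: Cmin = C₀·(f + f²).
≈ 31.556 × (0.3715 + 0.1380) ≈ 31.556 × 0.5095 ≈ 16.078 μg/mL.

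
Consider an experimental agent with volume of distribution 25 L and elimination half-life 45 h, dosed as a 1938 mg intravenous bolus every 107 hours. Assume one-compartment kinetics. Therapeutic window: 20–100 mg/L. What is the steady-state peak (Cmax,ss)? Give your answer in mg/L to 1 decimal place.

τ/t½ = 107/45 ≈ 2.3778, so fraction remaining f = (1/2)^(107/45) ≈ 0.1924.
Accumulation ratio R = 1/(1 − f) ≈ 1/0.8076 ≈ 1.2382.
Single-dose peak C₀ = D/Vd = 1938/25 ≈ 77.520 mg/L.
Steady-state peak Cmax,ss = C₀·R ≈ 77.520 × 1.2382 ≈ 95.985 mg/L.
Peak 96.0 mg/L vs MTC 100 mg/L: below toxic threshold.

96.0 mg/L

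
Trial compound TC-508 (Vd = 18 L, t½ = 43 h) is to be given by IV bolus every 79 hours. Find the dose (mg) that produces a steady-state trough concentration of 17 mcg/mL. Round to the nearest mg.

787 mg

τ/t½ = 79/43 ≈ 1.8372, so f = (1/2)^(79/43) ≈ 0.279863.
Cmin,ss = (D/Vd)·f/(1−f), so D = Cmin,ss·Vd·(1−f)/f.
D = 17 × 18 × (1−f)/f ≈ 17 × 18 × 2.57318 ≈ 787.39 mg.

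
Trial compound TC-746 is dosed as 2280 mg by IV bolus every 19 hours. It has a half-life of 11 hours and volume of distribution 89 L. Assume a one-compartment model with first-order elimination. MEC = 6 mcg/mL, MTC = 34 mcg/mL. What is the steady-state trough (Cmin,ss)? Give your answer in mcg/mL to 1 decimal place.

11.1 mcg/mL

Over one 19-h interval, 19/11 ≈ 1.7273 half-lives elapse, leaving f ≈ 0.3020 of each dose.
Each bolus raises the concentration by D/Vd = 2280/89 ≈ 25.618 mcg/mL.
Steady-state trough Cmin,ss = C₀·f/(1−f) ≈ 25.618 × 0.3020/0.6980 ≈ 11.084 mcg/mL.
Trough 11.1 mcg/mL vs MEC 6 mcg/mL: adequate.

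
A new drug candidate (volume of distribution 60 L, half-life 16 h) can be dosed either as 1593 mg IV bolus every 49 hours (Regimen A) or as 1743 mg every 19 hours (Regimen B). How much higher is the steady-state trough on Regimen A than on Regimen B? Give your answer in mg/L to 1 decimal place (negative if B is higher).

Regimen A: f = (1/2)^(49/16) ≈ 0.1197; Cmin,ss = (1593/60)·f/(1−f) ≈ 3.610 mg/L.
Regimen B: f = (1/2)^(19/16) ≈ 0.4391; Cmin,ss = (1743/60)·f/(1−f) ≈ 22.742 mg/L.
Difference ≈ 3.610 − 22.742 ≈ -19.132 mg/L.

-19.1 mg/L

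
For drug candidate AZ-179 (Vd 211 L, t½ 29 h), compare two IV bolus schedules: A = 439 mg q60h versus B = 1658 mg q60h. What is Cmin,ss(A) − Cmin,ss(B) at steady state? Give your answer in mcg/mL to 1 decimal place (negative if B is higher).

-1.8 mcg/mL

Regimen A: f = (1/2)^(60/29) ≈ 0.2383; Cmin,ss = (439/211)·f/(1−f) ≈ 0.651 mcg/mL.
Regimen B: f = (1/2)^(60/29) ≈ 0.2383; Cmin,ss = (1658/211)·f/(1−f) ≈ 2.458 mcg/mL.
Difference ≈ 0.651 − 2.458 ≈ -1.807 mcg/mL.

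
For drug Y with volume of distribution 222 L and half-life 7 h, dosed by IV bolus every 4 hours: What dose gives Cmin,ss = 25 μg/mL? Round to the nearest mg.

2697 mg

τ/t½ = 4/7 ≈ 0.57143, so f = (1/2)^(4/7) ≈ 0.672950.
Cmin,ss = (D/Vd)·f/(1−f), so D = Cmin,ss·Vd·(1−f)/f.
D = 25 × 222 × (1−f)/f ≈ 25 × 222 × 0.48599 ≈ 2697.24 mg.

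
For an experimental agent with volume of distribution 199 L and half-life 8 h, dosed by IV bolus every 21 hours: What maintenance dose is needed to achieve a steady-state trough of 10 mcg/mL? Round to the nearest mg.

τ/t½ = 21/8 ≈ 2.625, so f = (1/2)^(21/8) ≈ 0.162105.
Cmin,ss = (D/Vd)·f/(1−f), so D = Cmin,ss·Vd·(1−f)/f.
D = 10 × 199 × (1−f)/f ≈ 10 × 199 × 5.16884 ≈ 10285.99 mg.

10286 mg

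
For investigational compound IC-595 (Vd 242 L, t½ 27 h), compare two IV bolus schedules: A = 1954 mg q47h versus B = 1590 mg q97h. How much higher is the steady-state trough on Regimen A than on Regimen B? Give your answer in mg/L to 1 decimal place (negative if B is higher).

Regimen A: f = (1/2)^(47/27) ≈ 0.2992; Cmin,ss = (1954/242)·f/(1−f) ≈ 3.447 mg/L.
Regimen B: f = (1/2)^(97/27) ≈ 0.0829; Cmin,ss = (1590/242)·f/(1−f) ≈ 0.594 mg/L.
Difference ≈ 3.447 − 0.594 ≈ 2.853 mg/L.

2.9 mg/L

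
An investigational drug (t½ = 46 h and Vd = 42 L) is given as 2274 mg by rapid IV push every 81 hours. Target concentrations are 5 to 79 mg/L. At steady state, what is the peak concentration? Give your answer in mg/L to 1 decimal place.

76.8 mg/L

τ/t½ = 81/46 ≈ 1.7609, so fraction remaining f = (1/2)^(81/46) ≈ 0.2951.
At steady state, accumulation factor R = 1/(1 − e^(−kτ)) ≈ 1.4186.
Single-dose peak C₀ = D/Vd = 2274/42 ≈ 54.143 mg/L.
Steady-state peak Cmax,ss = C₀·R ≈ 54.143 × 1.4186 ≈ 76.807 mg/L.
Peak 76.8 mg/L vs MTC 79 mg/L: below toxic threshold.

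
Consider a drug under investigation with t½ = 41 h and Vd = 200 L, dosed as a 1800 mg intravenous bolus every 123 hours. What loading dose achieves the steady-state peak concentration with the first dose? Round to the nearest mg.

f = (1/2)^(123/41) ≈ 0.125000; accumulation ratio R = 1/(1−f) ≈ 1.14286.
Loading dose to hit Cmax,ss on first dose: D_load = D_maint·R ≈ 1800 × 1.14286 ≈ 2057.15 mg.

2057 mg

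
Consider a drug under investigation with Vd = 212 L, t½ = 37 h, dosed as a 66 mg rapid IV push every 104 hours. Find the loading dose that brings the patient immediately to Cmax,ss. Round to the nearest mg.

77 mg

f = (1/2)^(104/37) ≈ 0.142515; accumulation ratio R = 1/(1−f) ≈ 1.16620.
Loading dose to hit Cmax,ss on first dose: D_load = D_maint·R ≈ 66 × 1.16620 ≈ 76.97 mg.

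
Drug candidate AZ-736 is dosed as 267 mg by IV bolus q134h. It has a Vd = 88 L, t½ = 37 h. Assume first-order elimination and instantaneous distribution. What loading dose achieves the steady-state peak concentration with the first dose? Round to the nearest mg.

291 mg

f = (1/2)^(134/37) ≈ 0.081242; accumulation ratio R = 1/(1−f) ≈ 1.08843.
Loading dose to hit Cmax,ss on first dose: D_load = D_maint·R ≈ 267 × 1.08843 ≈ 290.61 mg.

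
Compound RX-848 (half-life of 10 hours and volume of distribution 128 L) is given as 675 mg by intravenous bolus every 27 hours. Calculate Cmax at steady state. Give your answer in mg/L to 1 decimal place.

6.2 mg/L

τ/t½ = 27/10 ≈ 2.7, so fraction remaining f = (1/2)^(27/10) ≈ 0.1539.
Accumulation ratio R = 1/(1 − f) ≈ 1/0.8461 ≈ 1.1819.
Each bolus raises the concentration by D/Vd = 675/128 ≈ 5.273 mg/L.
Cmax,ss = C₀/(1 − f) ≈ 5.273/0.8461 ≈ 6.232 mg/L.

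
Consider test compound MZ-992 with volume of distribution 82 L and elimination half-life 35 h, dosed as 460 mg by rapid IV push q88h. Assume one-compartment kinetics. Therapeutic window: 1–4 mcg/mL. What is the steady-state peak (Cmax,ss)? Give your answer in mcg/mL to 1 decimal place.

τ/t½ = 88/35 ≈ 2.5143, so fraction remaining f = (1/2)^(88/35) ≈ 0.1750.
Accumulation ratio R = 1/(1 − f) ≈ 1/0.8250 ≈ 1.2121.
Single-dose peak C₀ = D/Vd = 460/82 ≈ 5.610 mcg/mL.
Steady-state peak Cmax,ss = C₀·R ≈ 5.610 × 1.2121 ≈ 6.800 mcg/mL.
Peak 6.8 mcg/mL vs MTC 4 mcg/mL: exceeds toxic threshold.

6.8 mcg/mL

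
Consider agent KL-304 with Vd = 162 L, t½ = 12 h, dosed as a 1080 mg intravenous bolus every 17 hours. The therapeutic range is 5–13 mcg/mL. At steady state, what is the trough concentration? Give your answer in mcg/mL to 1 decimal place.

k = ln2/t½ = ln2/12 ≈ 0.057762 h⁻¹; fraction remaining f = e^(−kτ) = e^(−0.057762×17) ≈ 0.3746.
At steady state, accumulation factor R = 1/(1 − e^(−kτ)) ≈ 1.5990.
Single-dose peak C₀ = D/Vd = 1080/162 ≈ 6.667 mcg/mL.
Steady-state peak Cmax,ss = C₀·R ≈ 6.667 × 1.5990 ≈ 10.661 mcg/mL.
Steady-state trough Cmin,ss = Cmax,ss·f ≈ 10.661 × 0.3746 ≈ 3.994 mcg/mL.
Trough 4.0 mcg/mL vs MEC 5 mcg/mL: subtherapeutic.

4.0 mcg/mL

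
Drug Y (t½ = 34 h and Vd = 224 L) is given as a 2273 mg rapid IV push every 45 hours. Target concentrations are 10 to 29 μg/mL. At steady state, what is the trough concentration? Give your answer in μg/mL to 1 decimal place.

k = ln2/t½ = ln2/34 ≈ 0.020387 h⁻¹; fraction remaining f = e^(−kτ) = e^(−0.020387×45) ≈ 0.3996.
Single-dose peak C₀ = D/Vd = 2273/224 ≈ 10.147 μg/mL.
Steady-state trough Cmin,ss = C₀·f/(1−f) ≈ 10.147 × 0.3996/0.6004 ≈ 6.753 μg/mL.
Trough 6.8 μg/mL vs MEC 10 μg/mL: subtherapeutic.

6.8 μg/mL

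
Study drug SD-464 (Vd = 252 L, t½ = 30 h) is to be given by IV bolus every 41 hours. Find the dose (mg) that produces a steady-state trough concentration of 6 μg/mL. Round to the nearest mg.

2387 mg

τ/t½ = 41/30 ≈ 1.3667, so f = (1/2)^(41/30) ≈ 0.387786.
Cmin,ss = (D/Vd)·f/(1−f), so D = Cmin,ss·Vd·(1−f)/f.
D = 6 × 252 × (1−f)/f ≈ 6 × 252 × 1.57874 ≈ 2387.05 mg.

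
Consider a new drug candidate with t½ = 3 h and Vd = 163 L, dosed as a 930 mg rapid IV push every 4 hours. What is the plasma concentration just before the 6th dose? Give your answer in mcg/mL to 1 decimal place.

f = (1/2)^(τ/t½) = (1/2)^(4/3) ≈ 0.3969.
C₀ = D/Vd = 930/163 ≈ 5.706 mcg/mL.
Before the 6th dose, 5 doses have been given. Superposition: Cmin = C₀·(f + f² + … + f^5).
≈ 5.706 × (0.3969 + 0.1575 + 0.0625 + 0.0248 + 0.0098) ≈ 5.706 × 0.6515 ≈ 3.717 mcg/mL.

3.7 mcg/mL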